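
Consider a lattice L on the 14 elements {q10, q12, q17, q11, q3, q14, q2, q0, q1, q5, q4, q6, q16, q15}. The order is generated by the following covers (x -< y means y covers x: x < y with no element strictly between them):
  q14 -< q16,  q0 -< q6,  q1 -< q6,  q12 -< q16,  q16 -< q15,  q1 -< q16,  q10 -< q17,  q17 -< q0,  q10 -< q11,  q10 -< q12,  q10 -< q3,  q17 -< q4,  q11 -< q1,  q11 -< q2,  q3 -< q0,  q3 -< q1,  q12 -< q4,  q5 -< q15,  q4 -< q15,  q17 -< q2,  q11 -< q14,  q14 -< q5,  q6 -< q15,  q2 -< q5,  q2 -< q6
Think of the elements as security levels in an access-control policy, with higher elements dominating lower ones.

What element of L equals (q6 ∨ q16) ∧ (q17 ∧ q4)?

q17

q6 ∨ q16 = q15
q17 ∧ q4 = q17
q15 ∧ q17 = q17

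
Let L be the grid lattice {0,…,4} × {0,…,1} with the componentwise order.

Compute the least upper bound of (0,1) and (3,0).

(3,1)

In a product of chains, the join is componentwise max, giving (3,1).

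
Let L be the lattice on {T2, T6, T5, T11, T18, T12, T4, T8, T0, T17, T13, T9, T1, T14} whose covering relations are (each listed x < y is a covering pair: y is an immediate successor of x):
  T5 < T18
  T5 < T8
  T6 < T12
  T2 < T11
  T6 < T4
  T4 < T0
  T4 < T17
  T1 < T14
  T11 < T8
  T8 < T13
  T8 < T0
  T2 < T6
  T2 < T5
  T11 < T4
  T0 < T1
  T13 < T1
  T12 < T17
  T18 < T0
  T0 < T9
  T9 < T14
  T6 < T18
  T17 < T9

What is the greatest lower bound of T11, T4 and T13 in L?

Common lower bounds of {T11, T4, T13}: T11, T2.
The greatest among these is T11.

T11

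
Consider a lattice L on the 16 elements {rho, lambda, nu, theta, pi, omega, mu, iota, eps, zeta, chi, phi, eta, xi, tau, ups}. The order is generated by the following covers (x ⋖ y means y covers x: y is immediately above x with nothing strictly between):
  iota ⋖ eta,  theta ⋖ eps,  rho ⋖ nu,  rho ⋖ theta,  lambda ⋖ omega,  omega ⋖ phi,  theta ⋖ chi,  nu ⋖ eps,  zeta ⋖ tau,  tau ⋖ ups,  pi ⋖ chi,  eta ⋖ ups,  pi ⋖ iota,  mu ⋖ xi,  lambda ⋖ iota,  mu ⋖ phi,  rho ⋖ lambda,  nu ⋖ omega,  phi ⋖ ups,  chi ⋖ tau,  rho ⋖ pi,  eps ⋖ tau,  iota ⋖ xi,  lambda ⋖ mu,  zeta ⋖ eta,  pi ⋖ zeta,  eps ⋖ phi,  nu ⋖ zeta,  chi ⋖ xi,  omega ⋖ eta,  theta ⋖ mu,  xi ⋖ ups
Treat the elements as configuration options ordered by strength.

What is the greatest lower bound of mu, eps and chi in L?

Common lower bounds of {mu, eps, chi}: rho, theta.
The greatest among these is theta.

theta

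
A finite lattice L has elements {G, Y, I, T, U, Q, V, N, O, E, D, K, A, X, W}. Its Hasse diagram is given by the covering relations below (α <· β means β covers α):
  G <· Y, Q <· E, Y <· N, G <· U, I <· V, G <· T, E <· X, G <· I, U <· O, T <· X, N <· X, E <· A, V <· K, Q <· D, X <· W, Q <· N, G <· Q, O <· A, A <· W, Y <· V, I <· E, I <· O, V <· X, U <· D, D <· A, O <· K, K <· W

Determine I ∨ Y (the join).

Common upper bounds of {I, Y}: K, V, W, X.
The least among these is V.

V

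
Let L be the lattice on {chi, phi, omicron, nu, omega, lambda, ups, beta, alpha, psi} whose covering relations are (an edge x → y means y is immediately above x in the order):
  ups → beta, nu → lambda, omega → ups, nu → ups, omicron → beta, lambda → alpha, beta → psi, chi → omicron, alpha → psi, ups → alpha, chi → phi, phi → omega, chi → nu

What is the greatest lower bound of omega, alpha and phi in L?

Common lower bounds of {omega, alpha, phi}: chi, phi.
The greatest among these is phi.

phi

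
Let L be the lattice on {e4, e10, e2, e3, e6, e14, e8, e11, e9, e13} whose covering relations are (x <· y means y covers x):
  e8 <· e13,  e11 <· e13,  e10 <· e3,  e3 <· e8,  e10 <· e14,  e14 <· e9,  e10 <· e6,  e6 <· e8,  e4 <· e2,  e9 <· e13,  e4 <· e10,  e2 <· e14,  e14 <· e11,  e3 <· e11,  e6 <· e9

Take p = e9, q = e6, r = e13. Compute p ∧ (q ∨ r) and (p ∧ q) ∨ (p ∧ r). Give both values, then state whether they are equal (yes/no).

e9; e9; yes

q ∨ r = e13, so p ∧ (q ∨ r) = e9 ∧ e13 = e9.
p ∧ q = e6 and p ∧ r = e9, so (p ∧ q) ∨ (p ∧ r) = e6 ∨ e9 = e9.
Equal: yes.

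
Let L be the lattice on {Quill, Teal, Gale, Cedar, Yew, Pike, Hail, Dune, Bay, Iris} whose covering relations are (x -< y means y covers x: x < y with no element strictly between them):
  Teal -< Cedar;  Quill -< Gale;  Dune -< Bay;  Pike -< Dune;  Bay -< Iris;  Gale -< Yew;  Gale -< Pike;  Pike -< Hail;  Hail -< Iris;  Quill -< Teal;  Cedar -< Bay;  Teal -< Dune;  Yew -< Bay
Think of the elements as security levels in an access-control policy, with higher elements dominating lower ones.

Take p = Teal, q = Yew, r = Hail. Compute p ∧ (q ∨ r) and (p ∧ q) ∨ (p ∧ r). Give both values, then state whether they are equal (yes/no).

q ∨ r = Iris, so p ∧ (q ∨ r) = Teal ∧ Iris = Teal.
p ∧ q = Quill and p ∧ r = Quill, so (p ∧ q) ∨ (p ∧ r) = Quill ∨ Quill = Quill.
Equal: no.

Teal; Quill; no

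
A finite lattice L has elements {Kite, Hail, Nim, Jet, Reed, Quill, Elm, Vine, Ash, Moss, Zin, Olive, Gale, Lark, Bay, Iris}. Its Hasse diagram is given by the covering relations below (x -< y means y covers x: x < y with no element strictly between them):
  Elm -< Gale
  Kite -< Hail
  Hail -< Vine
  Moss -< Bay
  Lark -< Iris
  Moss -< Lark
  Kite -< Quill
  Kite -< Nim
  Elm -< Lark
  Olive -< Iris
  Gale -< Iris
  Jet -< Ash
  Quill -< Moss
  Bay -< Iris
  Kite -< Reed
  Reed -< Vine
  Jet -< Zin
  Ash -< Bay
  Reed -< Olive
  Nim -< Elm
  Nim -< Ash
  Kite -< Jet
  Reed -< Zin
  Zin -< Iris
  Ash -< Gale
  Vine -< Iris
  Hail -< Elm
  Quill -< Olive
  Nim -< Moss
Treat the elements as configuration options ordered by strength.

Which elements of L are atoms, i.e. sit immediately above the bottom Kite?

Hail, Jet, Nim, Quill, Reed

The atoms are exactly the elements that cover Kite: Hail, Jet, Nim, Quill, Reed.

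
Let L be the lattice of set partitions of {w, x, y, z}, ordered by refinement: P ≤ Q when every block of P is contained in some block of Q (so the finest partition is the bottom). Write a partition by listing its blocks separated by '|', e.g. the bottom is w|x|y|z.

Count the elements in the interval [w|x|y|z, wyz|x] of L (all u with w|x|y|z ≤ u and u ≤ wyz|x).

5

The interval [w|x|y|z, wyz|x] = {wyz|x, wy|x|z, wz|x|y, w|x|yz, w|x|y|z}, which has 5 elements.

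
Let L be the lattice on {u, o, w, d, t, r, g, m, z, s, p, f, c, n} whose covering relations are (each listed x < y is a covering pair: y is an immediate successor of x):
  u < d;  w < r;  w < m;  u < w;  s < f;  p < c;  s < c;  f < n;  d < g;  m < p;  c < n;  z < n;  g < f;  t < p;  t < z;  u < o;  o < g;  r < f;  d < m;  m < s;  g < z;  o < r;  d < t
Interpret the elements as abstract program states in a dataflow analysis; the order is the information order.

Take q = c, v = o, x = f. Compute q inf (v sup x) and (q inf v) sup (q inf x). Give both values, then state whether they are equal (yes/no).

s; s; yes

v sup x = f, so q inf (v sup x) = c inf f = s.
q inf v = u and q inf x = s, so (q inf v) sup (q inf x) = u sup s = s.
Equal: yes.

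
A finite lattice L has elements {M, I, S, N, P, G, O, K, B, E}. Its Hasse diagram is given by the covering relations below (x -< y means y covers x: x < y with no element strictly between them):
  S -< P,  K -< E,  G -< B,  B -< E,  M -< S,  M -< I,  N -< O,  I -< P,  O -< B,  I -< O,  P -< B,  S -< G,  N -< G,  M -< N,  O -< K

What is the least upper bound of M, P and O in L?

Common upper bounds of {M, P, O}: B, E.
The least among these is B.

B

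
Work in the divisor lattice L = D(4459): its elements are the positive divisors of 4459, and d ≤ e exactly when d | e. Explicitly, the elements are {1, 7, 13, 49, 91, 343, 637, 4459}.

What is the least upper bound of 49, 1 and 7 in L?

In the divisibility order, the join is the least common multiple: lcm(49, 1, 7) = 49.

49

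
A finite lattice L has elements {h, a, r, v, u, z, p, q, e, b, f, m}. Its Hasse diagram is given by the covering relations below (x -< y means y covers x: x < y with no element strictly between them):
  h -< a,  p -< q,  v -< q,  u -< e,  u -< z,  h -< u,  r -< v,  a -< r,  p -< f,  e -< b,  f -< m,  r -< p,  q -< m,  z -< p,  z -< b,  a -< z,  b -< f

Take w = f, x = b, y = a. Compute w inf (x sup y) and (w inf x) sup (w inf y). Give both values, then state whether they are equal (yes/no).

b; b; yes

x sup y = b, so w inf (x sup y) = f inf b = b.
w inf x = b and w inf y = a, so (w inf x) sup (w inf y) = b sup a = b.
Equal: yes.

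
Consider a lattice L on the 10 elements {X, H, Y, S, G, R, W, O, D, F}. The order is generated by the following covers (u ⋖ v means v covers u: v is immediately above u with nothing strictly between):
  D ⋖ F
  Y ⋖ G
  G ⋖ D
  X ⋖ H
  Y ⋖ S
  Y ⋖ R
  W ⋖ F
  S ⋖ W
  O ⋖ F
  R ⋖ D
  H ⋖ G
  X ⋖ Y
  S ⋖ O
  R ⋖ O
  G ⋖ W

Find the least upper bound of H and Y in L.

Common upper bounds of {H, Y}: D, F, G, W.
The least among these is G.

G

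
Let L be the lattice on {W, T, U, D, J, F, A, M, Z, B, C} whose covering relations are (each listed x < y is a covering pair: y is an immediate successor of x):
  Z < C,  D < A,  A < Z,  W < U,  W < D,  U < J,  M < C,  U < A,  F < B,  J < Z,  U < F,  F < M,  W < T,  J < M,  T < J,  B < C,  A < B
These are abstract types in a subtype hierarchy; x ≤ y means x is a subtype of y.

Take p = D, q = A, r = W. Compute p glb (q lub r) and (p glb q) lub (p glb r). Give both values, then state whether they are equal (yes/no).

D; D; yes

q lub r = A, so p glb (q lub r) = D glb A = D.
p glb q = D and p glb r = W, so (p glb q) lub (p glb r) = D lub W = D.
Equal: yes.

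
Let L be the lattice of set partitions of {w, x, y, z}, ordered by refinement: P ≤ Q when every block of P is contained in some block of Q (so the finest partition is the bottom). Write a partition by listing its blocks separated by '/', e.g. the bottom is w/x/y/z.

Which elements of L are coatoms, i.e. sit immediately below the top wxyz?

w/xyz, wx/yz, wxy/z, wxz/y, wy/xz, wyz/x, wz/xy

The coatoms are exactly the elements covered by wxyz: w/xyz, wx/yz, wxy/z, wxz/y, wy/xz, wyz/x, wz/xy.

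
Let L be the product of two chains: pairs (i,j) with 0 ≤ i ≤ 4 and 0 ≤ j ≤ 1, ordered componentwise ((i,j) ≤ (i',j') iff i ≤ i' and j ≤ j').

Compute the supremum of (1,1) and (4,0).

In a product of chains, the join is componentwise max, giving (4,1).

(4,1)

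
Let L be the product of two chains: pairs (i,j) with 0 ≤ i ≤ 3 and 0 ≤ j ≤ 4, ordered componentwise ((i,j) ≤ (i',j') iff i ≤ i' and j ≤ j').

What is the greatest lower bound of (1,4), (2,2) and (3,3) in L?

(1,2)

In a product of chains, the meet is componentwise min, giving (1,2).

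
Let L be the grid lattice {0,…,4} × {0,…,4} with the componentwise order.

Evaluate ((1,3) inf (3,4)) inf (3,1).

(1,1)

(1,3) ∧ (3,4) = (1,3)
(1,3) ∧ (3,1) = (1,1)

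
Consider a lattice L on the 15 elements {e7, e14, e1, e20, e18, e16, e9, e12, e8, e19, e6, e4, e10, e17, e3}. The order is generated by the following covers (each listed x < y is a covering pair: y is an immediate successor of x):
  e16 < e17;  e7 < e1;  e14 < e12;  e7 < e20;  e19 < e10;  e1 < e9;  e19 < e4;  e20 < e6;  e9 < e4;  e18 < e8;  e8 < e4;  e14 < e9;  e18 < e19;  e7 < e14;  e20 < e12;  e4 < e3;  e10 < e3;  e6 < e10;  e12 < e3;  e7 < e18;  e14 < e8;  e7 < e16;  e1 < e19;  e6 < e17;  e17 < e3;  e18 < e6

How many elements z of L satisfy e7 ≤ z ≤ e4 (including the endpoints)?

The interval [e7, e4] = {e1, e14, e18, e19, e4, e7, e8, e9}, which has 8 elements.

8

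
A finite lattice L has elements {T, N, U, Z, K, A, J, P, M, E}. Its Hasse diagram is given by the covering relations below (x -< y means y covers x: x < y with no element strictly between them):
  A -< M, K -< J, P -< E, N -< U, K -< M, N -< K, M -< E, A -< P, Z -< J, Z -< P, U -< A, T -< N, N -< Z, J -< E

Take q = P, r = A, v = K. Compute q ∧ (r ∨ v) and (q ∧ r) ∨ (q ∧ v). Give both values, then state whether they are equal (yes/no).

r ∨ v = M, so q ∧ (r ∨ v) = P ∧ M = A.
q ∧ r = A and q ∧ v = N, so (q ∧ r) ∨ (q ∧ v) = A ∨ N = A.
Equal: yes.

A; A; yes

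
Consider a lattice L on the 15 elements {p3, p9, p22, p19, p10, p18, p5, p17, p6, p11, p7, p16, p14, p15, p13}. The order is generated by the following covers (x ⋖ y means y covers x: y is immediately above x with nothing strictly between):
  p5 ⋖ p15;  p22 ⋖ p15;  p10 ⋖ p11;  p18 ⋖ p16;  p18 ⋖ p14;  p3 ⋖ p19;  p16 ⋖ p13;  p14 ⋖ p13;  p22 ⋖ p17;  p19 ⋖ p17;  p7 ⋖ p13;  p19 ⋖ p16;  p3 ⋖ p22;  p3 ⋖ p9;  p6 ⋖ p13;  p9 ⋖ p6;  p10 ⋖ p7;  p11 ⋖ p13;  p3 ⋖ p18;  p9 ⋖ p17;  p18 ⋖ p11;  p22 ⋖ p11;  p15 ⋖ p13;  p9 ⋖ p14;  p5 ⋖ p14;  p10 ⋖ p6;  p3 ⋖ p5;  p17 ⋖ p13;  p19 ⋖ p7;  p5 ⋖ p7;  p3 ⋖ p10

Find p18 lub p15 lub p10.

Common upper bounds of {p18, p15, p10}: p13.
The least among these is p13.

p13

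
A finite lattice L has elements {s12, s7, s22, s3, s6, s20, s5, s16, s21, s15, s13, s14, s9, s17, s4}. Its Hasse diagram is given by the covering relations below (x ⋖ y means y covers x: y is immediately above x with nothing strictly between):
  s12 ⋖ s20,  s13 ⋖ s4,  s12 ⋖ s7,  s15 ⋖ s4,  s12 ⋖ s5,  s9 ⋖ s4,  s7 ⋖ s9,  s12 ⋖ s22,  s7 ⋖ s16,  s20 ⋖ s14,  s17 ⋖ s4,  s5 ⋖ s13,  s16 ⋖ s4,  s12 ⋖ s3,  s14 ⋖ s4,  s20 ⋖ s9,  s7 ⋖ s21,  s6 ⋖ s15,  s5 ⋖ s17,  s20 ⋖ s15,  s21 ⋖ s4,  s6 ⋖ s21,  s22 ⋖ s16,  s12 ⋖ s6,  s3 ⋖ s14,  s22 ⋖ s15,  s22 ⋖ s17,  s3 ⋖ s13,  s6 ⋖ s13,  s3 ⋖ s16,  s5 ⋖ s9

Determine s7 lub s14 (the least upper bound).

s4

Common upper bounds of {s7, s14}: s4.
The least among these is s4.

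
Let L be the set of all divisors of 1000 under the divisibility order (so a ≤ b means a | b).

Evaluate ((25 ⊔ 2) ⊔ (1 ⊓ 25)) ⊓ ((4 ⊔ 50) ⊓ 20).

25 ∨ 2 = 50
1 ∧ 25 = 1
50 ∨ 1 = 50
4 ∨ 50 = 100
100 ∧ 20 = 20
50 ∧ 20 = 10

10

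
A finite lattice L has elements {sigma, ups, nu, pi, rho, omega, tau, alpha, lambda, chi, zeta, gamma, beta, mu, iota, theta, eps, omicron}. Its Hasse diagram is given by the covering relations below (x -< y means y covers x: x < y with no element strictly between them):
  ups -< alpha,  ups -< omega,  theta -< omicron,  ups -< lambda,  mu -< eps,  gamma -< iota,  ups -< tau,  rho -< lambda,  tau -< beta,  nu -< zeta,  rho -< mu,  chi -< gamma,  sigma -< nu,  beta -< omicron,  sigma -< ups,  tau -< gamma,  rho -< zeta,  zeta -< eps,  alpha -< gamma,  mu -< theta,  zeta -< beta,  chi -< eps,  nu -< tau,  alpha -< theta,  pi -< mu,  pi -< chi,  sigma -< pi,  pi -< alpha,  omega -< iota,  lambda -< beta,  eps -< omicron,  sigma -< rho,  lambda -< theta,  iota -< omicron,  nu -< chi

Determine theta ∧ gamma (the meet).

Common lower bounds of {theta, gamma}: alpha, pi, sigma, ups.
The greatest among these is alpha.

alpha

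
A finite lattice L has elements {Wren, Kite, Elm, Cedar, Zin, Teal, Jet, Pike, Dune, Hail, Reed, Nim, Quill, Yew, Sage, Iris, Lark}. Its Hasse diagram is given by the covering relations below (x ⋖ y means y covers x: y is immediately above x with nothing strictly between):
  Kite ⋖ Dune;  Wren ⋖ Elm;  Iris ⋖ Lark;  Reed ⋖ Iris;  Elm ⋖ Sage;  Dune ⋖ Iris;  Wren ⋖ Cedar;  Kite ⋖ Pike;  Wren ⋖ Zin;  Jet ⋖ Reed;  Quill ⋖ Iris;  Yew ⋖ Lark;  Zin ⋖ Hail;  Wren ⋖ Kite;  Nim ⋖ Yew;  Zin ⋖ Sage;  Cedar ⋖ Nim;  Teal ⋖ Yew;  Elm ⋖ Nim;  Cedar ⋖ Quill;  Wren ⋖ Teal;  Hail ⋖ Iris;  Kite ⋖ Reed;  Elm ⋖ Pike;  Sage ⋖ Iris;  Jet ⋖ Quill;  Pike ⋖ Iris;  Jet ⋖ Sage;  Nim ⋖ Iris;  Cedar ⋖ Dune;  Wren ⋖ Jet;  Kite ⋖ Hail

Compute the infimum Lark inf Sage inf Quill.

Common lower bounds of {Lark, Sage, Quill}: Jet, Wren.
The greatest among these is Jet.

Jet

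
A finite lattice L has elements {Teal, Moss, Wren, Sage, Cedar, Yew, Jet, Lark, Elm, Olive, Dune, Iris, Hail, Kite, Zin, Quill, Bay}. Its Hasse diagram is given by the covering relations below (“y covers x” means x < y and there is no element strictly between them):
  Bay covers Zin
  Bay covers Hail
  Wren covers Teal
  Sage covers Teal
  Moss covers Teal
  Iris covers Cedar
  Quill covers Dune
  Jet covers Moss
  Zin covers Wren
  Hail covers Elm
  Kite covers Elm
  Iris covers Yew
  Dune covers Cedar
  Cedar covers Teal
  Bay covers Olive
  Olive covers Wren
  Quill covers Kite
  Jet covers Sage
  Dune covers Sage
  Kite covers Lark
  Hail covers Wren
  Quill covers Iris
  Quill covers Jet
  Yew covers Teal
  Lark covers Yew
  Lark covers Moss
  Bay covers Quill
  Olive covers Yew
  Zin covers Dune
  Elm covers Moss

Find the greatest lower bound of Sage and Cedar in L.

Common lower bounds of {Sage, Cedar}: Teal.
The greatest among these is Teal.

Teal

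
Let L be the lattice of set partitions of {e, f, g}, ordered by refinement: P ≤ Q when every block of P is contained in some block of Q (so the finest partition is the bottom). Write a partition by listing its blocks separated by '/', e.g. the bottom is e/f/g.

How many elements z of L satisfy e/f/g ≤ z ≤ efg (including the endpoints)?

5

The interval [e/f/g, efg] = {e/f/g, e/fg, ef/g, efg, eg/f}, which has 5 elements.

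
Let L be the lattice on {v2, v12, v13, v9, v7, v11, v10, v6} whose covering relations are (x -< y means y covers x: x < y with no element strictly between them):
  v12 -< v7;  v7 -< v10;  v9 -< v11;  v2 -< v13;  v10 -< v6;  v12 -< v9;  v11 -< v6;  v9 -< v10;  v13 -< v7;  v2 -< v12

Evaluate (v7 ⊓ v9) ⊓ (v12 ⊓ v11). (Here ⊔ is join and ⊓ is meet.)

v12

v7 ∧ v9 = v12
v12 ∧ v11 = v12
v12 ∧ v12 = v12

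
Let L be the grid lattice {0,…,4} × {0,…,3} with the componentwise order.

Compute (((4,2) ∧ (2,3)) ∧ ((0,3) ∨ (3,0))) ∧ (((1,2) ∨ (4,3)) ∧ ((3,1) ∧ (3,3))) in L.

(4,2) ∧ (2,3) = (2,2)
(0,3) ∨ (3,0) = (3,3)
(2,2) ∧ (3,3) = (2,2)
(1,2) ∨ (4,3) = (4,3)
(3,1) ∧ (3,3) = (3,1)
(4,3) ∧ (3,1) = (3,1)
(2,2) ∧ (3,1) = (2,1)

(2,1)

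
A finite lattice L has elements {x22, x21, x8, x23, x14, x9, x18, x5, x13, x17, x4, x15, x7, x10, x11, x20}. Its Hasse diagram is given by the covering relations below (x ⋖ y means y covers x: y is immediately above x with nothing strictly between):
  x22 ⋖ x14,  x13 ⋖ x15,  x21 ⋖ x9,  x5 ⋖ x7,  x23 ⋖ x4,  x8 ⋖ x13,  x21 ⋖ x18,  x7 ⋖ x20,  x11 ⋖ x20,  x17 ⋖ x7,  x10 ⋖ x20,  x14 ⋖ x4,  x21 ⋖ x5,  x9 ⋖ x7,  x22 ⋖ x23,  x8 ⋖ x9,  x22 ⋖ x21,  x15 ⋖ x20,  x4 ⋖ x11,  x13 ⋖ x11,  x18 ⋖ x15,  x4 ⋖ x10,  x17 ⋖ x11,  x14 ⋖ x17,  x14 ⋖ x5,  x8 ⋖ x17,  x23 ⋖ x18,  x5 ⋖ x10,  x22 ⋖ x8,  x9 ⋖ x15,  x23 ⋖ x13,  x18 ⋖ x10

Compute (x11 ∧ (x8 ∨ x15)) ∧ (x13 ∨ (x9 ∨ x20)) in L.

x8 ∨ x15 = x15
x11 ∧ x15 = x13
x9 ∨ x20 = x20
x13 ∨ x20 = x20
x13 ∧ x20 = x13

x13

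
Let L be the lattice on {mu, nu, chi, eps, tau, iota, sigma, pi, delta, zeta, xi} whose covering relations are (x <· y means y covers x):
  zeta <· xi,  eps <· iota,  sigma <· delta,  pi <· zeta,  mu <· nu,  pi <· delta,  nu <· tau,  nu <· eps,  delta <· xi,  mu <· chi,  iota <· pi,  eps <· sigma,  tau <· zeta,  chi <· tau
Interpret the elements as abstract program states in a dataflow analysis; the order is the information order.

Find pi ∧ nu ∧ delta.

Common lower bounds of {pi, nu, delta}: mu, nu.
The greatest among these is nu.

nu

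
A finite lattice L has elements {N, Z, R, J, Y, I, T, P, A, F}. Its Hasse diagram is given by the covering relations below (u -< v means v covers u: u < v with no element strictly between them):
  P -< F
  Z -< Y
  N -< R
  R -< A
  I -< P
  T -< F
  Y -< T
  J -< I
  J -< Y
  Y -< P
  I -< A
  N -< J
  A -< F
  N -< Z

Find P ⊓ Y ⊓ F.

Y

Common lower bounds of {P, Y, F}: J, N, Y, Z.
The greatest among these is Y.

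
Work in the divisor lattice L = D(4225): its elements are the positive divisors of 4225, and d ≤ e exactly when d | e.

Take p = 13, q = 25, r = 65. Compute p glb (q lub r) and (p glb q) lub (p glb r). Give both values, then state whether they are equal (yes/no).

13; 13; yes

q lub r = 325, so p glb (q lub r) = 13 glb 325 = 13.
p glb q = 1 and p glb r = 13, so (p glb q) lub (p glb r) = 1 lub 13 = 13.
Equal: yes.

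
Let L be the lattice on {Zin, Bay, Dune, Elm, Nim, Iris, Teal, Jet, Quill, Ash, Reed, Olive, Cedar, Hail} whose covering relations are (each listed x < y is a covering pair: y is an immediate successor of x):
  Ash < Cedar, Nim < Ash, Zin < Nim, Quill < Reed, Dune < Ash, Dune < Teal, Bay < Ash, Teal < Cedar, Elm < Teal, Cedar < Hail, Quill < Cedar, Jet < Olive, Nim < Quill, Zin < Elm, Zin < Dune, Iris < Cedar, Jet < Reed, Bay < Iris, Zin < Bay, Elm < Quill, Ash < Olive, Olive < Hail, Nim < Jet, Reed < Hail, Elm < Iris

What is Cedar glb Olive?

Ash

Common lower bounds of {Cedar, Olive}: Ash, Bay, Dune, Nim, Zin.
The greatest among these is Ash.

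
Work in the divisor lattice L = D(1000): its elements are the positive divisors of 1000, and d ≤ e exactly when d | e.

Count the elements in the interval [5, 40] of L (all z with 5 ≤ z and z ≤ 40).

The interval [5, 40] = {10, 20, 40, 5}, which has 4 elements.

4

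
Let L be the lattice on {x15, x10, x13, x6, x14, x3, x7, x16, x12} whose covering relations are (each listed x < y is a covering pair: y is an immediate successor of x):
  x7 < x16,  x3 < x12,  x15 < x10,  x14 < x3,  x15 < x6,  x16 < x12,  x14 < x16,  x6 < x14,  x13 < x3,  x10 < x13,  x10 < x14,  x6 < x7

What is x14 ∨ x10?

Common upper bounds of {x14, x10}: x12, x14, x16, x3.
The least among these is x14.

x14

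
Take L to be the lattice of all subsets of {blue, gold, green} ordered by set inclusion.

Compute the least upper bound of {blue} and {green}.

Common upper bounds of {{blue}, {green}}: {blue,gold,green}, {blue,green}.
The least among these is {blue,green}.

{blue,green}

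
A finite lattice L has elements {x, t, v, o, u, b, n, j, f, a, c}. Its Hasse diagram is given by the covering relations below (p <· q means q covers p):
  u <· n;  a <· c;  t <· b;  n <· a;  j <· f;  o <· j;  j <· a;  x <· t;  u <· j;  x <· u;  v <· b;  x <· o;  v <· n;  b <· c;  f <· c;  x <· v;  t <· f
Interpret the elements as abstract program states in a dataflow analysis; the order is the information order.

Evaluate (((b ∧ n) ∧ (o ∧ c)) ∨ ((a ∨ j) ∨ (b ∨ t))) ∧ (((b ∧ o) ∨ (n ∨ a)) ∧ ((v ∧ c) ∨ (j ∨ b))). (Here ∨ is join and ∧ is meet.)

a

b ∧ n = v
o ∧ c = o
v ∧ o = x
a ∨ j = a
b ∨ t = b
a ∨ b = c
x ∨ c = c
b ∧ o = x
n ∨ a = a
x ∨ a = a
v ∧ c = v
j ∨ b = c
v ∨ c = c
a ∧ c = a
c ∧ a = a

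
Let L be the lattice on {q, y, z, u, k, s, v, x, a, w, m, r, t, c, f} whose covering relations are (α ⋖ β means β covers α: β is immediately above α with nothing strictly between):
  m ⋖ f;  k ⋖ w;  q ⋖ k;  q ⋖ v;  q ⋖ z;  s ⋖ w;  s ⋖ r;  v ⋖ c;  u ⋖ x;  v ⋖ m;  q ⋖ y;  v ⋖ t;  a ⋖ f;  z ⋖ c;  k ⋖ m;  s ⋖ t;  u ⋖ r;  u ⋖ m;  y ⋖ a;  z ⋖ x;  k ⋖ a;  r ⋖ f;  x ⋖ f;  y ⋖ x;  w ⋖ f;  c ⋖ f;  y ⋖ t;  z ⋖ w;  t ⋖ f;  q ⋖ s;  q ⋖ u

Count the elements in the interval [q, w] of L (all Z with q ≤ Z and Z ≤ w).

5

The interval [q, w] = {k, q, s, w, z}, which has 5 elements.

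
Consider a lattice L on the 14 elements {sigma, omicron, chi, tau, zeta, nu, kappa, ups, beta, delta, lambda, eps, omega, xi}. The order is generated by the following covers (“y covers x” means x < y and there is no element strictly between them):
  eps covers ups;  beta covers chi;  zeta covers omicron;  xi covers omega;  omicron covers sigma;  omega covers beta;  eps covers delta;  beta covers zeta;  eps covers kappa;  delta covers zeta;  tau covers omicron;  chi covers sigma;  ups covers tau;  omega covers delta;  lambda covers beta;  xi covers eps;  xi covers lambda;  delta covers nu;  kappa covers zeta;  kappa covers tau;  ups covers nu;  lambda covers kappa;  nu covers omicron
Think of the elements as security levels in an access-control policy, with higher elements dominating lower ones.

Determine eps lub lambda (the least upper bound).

xi

Common upper bounds of {eps, lambda}: xi.
The least among these is xi.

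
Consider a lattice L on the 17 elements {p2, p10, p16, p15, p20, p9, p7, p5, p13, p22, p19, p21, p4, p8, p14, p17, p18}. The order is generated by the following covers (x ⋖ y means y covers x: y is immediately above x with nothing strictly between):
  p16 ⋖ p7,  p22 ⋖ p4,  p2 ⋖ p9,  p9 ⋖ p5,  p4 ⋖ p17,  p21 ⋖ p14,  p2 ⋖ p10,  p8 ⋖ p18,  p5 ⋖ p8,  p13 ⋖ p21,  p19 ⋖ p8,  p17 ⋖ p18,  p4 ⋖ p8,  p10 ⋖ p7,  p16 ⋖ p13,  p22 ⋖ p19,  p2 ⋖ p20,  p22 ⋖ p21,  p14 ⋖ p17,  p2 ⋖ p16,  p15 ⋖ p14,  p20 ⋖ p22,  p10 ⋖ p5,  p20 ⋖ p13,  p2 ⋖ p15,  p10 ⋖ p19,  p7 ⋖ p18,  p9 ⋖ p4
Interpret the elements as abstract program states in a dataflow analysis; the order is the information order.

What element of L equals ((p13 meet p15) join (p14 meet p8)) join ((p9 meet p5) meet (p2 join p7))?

p13 ∧ p15 = p2
p14 ∧ p8 = p22
p2 ∨ p22 = p22
p9 ∧ p5 = p9
p2 ∨ p7 = p7
p9 ∧ p7 = p2
p22 ∨ p2 = p22

p22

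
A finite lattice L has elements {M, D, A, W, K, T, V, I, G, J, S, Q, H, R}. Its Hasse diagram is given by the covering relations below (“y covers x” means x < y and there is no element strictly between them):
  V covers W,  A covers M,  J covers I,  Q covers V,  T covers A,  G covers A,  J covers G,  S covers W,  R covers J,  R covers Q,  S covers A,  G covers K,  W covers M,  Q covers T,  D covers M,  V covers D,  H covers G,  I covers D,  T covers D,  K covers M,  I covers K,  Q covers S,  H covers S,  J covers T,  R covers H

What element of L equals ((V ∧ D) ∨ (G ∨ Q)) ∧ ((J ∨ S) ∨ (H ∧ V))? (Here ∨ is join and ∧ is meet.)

R

V ∧ D = D
G ∨ Q = R
D ∨ R = R
J ∨ S = R
H ∧ V = W
R ∨ W = R
R ∧ R = R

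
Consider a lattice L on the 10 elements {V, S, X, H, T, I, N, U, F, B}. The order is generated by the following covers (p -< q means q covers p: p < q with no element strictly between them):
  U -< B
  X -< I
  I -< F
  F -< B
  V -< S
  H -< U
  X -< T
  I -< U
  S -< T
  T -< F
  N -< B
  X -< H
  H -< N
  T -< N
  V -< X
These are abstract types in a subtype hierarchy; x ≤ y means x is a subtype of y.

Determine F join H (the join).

B

Common upper bounds of {F, H}: B.
The least among these is B.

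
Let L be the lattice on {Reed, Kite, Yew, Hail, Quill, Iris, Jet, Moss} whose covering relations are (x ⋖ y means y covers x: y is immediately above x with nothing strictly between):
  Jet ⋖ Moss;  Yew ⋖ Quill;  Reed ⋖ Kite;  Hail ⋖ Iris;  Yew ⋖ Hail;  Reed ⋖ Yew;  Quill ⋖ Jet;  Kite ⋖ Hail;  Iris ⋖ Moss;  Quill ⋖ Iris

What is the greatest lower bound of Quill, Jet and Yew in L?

Yew

Common lower bounds of {Quill, Jet, Yew}: Reed, Yew.
The greatest among these is Yew.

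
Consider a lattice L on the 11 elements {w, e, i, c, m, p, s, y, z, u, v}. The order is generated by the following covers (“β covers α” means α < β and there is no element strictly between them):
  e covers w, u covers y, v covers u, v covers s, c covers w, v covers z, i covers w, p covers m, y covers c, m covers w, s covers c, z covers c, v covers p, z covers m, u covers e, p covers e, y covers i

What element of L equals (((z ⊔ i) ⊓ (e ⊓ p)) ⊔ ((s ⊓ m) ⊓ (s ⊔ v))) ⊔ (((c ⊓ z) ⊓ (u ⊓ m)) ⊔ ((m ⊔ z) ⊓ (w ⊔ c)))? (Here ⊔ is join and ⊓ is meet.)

z ∨ i = v
e ∧ p = e
v ∧ e = e
s ∧ m = w
s ∨ v = v
w ∧ v = w
e ∨ w = e
c ∧ z = c
u ∧ m = w
c ∧ w = w
m ∨ z = z
w ∨ c = c
z ∧ c = c
w ∨ c = c
e ∨ c = u

u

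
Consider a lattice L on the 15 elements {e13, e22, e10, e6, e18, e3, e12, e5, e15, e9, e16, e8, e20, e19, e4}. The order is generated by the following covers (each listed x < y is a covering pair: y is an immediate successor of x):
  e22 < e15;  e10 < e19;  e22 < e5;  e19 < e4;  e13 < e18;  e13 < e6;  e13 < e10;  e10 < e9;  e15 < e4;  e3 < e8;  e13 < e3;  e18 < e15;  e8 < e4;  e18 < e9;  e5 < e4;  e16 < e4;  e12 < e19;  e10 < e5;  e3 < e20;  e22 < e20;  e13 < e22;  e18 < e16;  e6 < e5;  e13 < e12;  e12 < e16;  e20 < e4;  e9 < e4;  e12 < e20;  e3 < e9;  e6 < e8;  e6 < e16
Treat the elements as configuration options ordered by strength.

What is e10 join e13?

Common upper bounds of {e10, e13}: e10, e19, e4, e5, e9.
The least among these is e10.

e10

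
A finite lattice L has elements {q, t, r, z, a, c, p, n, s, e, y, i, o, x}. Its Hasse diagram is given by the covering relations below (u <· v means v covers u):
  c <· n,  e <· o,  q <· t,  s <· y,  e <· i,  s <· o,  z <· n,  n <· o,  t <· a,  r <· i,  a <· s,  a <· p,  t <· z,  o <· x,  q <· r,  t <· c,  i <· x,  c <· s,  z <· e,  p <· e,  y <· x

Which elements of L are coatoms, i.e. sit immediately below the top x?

The coatoms are exactly the elements covered by x: i, o, y.

i, o, y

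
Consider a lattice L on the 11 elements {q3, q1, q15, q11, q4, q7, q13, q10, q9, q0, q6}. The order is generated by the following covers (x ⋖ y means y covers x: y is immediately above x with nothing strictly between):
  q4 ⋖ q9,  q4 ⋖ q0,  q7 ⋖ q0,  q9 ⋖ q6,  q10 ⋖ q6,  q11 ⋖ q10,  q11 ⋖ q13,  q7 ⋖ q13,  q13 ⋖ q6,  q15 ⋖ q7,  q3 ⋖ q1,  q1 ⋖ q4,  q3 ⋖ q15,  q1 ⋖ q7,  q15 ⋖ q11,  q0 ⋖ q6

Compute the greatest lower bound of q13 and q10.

q11

Common lower bounds of {q13, q10}: q11, q15, q3.
The greatest among these is q11.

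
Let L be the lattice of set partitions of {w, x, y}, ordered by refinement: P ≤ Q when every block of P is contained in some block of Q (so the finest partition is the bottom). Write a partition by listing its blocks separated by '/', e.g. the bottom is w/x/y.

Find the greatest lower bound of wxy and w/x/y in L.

The meet (common refinement) of wxy and w/x/y intersects blocks pairwise, giving w/x/y.

w/x/y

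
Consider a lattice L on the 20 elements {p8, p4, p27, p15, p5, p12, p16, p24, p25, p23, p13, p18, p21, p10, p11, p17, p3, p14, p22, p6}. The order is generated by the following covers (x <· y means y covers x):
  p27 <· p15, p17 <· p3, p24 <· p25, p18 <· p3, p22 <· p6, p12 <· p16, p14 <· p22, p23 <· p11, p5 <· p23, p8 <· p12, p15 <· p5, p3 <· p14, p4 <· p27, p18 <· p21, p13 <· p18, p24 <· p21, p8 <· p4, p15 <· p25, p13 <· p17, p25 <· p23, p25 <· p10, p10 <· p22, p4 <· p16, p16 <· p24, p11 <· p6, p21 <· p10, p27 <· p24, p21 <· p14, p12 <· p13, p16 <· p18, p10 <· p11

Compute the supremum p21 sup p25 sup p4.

Common upper bounds of {p21, p25, p4}: p10, p11, p22, p6.
The least among these is p10.

p10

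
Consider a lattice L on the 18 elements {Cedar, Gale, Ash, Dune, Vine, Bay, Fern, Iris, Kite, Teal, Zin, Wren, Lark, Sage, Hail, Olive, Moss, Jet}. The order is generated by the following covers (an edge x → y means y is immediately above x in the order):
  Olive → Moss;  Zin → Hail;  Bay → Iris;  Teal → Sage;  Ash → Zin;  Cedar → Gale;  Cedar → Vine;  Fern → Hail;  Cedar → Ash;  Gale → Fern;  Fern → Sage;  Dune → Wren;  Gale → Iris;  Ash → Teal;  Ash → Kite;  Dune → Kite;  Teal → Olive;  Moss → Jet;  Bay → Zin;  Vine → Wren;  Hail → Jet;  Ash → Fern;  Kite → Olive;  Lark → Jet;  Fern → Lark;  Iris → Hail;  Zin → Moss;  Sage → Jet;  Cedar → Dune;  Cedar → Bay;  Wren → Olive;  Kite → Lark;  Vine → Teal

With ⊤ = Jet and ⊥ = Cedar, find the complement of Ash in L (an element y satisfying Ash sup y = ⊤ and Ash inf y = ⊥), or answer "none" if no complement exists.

For every candidate y, either Ash ∨ y ≠ Jet or Ash ∧ y ≠ Cedar; no complement exists.

none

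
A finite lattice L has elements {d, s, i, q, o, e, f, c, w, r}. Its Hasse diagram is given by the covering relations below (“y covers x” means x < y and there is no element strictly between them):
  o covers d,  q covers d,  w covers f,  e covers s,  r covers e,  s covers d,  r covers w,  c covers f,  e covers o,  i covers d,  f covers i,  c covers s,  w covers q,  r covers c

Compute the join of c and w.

r

Common upper bounds of {c, w}: r.
The least among these is r.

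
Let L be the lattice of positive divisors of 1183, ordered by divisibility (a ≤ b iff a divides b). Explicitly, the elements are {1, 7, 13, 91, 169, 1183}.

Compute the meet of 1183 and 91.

In the divisibility order, the meet is the greatest common divisor: gcd(1183, 91) = 91.

91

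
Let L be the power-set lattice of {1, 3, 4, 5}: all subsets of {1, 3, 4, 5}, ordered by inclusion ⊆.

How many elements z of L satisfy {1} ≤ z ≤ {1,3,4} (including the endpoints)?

4

The interval [{1}, {1,3,4}] = {{1,3,4}, {1,3}, {1,4}, {1}}, which has 4 elements.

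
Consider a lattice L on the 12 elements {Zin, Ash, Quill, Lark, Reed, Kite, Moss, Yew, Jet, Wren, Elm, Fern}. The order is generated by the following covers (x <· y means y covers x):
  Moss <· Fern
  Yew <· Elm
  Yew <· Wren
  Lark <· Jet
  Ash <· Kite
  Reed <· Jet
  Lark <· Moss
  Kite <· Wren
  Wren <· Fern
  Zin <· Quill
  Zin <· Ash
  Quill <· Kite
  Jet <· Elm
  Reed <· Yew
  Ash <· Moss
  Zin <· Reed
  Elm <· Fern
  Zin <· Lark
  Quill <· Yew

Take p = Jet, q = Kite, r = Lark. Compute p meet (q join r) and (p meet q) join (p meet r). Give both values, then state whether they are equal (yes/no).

q join r = Fern, so p meet (q join r) = Jet meet Fern = Jet.
p meet q = Zin and p meet r = Lark, so (p meet q) join (p meet r) = Zin join Lark = Lark.
Equal: no.

Jet; Lark; no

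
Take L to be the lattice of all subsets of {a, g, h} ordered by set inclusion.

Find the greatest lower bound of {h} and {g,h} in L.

Under ⊆, meet is intersection: {h} ∩ {g,h} = {h}.

{h}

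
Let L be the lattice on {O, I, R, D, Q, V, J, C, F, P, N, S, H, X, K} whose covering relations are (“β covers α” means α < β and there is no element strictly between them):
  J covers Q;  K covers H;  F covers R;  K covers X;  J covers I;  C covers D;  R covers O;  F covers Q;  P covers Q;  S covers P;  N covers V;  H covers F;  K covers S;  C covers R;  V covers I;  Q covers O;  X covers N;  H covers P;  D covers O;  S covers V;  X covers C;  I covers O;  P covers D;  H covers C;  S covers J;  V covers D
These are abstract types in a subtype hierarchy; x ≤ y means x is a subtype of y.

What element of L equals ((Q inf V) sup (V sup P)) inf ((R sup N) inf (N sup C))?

V

Q ∧ V = O
V ∨ P = S
O ∨ S = S
R ∨ N = X
N ∨ C = X
X ∧ X = X
S ∧ X = V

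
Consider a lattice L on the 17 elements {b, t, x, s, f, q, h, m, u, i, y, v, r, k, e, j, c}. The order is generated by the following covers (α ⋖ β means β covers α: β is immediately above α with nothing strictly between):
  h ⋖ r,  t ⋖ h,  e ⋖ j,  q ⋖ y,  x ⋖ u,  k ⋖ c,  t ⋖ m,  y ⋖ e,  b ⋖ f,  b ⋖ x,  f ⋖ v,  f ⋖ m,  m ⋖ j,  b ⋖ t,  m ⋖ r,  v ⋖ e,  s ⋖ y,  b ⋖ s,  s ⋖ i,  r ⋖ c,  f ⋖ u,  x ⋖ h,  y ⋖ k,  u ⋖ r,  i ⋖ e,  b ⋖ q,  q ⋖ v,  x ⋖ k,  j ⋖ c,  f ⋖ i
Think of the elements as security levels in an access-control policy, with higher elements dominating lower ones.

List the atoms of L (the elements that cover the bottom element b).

The atoms are exactly the elements that cover b: f, q, s, t, x.

f, q, s, t, x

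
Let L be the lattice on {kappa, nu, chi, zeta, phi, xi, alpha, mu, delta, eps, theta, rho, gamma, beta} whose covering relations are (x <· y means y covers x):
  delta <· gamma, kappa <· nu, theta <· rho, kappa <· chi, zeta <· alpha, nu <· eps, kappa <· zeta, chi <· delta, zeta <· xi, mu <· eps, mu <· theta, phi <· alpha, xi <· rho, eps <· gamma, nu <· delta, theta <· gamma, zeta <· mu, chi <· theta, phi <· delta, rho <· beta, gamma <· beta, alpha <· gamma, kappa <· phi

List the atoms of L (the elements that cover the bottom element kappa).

The atoms are exactly the elements that cover kappa: chi, nu, phi, zeta.

chi, nu, phi, zeta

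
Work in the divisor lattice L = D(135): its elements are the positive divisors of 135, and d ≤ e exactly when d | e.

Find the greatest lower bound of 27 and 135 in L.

In the divisibility order, the meet is the greatest common divisor: gcd(27, 135) = 27.

27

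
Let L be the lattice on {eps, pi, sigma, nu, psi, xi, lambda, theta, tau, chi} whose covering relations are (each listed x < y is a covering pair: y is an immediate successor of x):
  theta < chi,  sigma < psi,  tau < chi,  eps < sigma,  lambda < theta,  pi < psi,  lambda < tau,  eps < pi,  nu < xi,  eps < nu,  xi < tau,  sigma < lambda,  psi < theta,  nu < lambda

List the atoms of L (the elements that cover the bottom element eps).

nu, pi, sigma

The atoms are exactly the elements that cover eps: nu, pi, sigma.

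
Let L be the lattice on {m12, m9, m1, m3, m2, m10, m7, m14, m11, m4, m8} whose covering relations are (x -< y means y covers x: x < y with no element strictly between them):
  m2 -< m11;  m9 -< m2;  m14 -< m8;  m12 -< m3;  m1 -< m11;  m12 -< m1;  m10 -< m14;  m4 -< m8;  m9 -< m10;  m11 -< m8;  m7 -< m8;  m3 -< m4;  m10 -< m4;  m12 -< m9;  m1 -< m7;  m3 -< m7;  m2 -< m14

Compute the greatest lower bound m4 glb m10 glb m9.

m9

Common lower bounds of {m4, m10, m9}: m12, m9.
The greatest among these is m9.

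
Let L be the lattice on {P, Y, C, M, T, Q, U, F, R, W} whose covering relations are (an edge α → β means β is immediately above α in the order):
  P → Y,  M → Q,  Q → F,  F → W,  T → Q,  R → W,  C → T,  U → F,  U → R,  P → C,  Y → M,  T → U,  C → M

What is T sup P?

T

Common upper bounds of {T, P}: F, Q, R, T, U, W.
The least among these is T.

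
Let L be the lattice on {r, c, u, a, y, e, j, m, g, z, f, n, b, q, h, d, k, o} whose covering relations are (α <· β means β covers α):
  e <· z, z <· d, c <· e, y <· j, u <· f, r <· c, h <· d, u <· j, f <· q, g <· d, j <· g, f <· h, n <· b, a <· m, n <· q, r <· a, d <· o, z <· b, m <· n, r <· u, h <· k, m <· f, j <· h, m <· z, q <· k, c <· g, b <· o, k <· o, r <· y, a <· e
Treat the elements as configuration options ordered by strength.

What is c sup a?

Common upper bounds of {c, a}: b, d, e, o, z.
The least among these is e.

e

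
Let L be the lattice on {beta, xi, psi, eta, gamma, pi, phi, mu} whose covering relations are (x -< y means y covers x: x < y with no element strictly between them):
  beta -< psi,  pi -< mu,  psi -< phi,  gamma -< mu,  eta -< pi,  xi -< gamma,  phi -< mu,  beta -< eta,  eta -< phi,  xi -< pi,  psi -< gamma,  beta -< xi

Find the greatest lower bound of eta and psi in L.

beta

Common lower bounds of {eta, psi}: beta.
The greatest among these is beta.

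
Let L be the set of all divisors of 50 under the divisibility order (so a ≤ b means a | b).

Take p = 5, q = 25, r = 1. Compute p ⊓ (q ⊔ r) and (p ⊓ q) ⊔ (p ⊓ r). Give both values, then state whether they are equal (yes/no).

q ⊔ r = 25, so p ⊓ (q ⊔ r) = 5 ⊓ 25 = 5.
p ⊓ q = 5 and p ⊓ r = 1, so (p ⊓ q) ⊔ (p ⊓ r) = 5 ⊔ 1 = 5.
Equal: yes.

5; 5; yes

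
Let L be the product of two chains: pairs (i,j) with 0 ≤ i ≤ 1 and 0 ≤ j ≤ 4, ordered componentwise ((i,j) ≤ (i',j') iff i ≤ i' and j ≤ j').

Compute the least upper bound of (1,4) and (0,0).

Common upper bounds of {(1,4), (0,0)}: (1,4).
The least among these is (1,4).

(1,4)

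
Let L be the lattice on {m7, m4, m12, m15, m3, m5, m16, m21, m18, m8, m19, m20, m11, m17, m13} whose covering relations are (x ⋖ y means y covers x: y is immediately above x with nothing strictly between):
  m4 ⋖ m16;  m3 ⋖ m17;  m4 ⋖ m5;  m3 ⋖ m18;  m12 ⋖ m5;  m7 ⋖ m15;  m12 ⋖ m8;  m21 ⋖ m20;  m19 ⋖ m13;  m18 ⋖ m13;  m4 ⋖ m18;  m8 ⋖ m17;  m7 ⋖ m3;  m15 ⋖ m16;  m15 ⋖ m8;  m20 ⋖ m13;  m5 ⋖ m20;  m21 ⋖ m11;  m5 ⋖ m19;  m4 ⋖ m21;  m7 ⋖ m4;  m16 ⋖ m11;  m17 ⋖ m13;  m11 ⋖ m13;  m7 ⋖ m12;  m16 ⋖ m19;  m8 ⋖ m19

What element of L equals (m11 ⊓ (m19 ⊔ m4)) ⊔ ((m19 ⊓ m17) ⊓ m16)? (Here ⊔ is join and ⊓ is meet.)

m19 ∨ m4 = m19
m11 ∧ m19 = m16
m19 ∧ m17 = m8
m8 ∧ m16 = m15
m16 ∨ m15 = m16

m16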